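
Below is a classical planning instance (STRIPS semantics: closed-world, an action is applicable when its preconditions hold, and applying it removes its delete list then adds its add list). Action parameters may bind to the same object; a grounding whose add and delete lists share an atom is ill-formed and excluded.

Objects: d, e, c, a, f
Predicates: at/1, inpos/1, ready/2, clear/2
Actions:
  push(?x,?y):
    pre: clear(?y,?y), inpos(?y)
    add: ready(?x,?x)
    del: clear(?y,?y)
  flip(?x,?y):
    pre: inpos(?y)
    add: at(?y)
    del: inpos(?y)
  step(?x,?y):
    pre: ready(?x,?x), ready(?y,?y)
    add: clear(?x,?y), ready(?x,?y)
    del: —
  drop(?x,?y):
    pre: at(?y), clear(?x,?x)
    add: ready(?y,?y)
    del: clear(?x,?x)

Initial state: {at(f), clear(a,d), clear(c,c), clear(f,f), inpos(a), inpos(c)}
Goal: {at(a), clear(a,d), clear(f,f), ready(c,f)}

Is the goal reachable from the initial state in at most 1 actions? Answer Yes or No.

No

1. push(c,c)  →  {at(f), clear(a,d), clear(f,f), inpos(a), inpos(c), ready(c,c)}
2. flip(d,a)  →  {at(a), at(f), clear(a,d), clear(f,f), inpos(c), ready(c,c)}
3. step(c,c)  →  {at(a), at(f), clear(a,d), clear(c,c), clear(f,f), inpos(c), ready(c,c)}
4. push(f,c)  →  {at(a), at(f), clear(a,d), clear(f,f), inpos(c), ready(c,c), ready(f,f)}
5. step(c,f)  →  {at(a), at(f), clear(a,d), clear(c,f), clear(f,f), inpos(c), ready(c,c), ready(c,f), ready(f,f)}
optimal plan length = 5; 5 > 1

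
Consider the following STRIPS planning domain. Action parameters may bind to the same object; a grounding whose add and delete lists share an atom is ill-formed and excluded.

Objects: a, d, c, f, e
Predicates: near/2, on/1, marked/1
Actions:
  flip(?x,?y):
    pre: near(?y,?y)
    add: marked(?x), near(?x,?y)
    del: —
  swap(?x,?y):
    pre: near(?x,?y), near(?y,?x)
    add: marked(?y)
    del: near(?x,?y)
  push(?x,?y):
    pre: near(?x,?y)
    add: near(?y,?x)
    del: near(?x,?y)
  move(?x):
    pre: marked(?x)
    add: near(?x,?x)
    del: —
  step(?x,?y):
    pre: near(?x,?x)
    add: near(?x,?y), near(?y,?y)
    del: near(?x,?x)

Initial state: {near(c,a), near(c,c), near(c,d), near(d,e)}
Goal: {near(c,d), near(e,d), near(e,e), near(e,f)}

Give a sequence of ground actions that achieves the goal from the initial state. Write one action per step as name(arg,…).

push(d,e); step(c,f); flip(e,f); move(e)

1. push(d,e)  →  {near(c,a), near(c,c), near(c,d), near(e,d)}
2. step(c,f)  →  {near(c,a), near(c,d), near(c,f), near(e,d), near(f,f)}
3. flip(e,f)  →  {marked(e), near(c,a), near(c,d), near(c,f), near(e,d), near(e,f), near(f,f)}
4. move(e)  →  {marked(e), near(c,a), near(c,d), near(c,f), near(e,d), near(e,e), near(e,f), near(f,f)}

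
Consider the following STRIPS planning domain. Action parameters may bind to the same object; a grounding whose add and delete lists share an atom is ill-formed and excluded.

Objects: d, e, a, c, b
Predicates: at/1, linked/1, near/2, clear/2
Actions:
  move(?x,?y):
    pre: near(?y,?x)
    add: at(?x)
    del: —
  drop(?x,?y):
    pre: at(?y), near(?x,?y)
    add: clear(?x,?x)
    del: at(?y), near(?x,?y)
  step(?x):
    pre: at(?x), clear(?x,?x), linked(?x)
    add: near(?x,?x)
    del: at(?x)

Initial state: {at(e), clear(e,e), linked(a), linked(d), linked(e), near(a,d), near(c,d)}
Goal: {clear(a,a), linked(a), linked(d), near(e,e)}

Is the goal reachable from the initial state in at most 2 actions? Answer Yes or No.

1. move(d,a)  →  {at(d), at(e), clear(e,e), linked(a), linked(d), linked(e), near(a,d), near(c,d)}
2. drop(a,d)  →  {at(e), clear(a,a), clear(e,e), linked(a), linked(d), linked(e), near(c,d)}
3. step(e)  →  {clear(a,a), clear(e,e), linked(a), linked(d), linked(e), near(c,d), near(e,e)}
optimal plan length = 3; 3 > 2

No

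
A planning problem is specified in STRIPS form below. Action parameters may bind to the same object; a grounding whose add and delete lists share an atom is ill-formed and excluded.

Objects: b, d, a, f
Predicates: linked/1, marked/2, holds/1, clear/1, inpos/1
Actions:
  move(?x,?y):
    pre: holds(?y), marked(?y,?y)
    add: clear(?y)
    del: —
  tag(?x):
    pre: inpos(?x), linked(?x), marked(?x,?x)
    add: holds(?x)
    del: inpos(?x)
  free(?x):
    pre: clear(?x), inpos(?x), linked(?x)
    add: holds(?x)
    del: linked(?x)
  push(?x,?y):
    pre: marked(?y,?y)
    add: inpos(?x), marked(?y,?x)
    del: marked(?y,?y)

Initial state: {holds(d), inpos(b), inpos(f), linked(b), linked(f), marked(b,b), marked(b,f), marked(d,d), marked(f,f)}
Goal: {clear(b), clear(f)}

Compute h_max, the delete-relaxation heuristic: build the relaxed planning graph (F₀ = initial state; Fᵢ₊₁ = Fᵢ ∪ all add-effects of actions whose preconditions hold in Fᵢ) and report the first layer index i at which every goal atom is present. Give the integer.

2

F0 = init (9 atoms)
F1 = F0 ∪ {clear(d), holds(b), holds(f), inpos(a), inpos(d), marked(b,a), marked(b,d), marked(d,a), marked(d,b), marked(d,f), marked(f,a), marked(f,b), marked(f,d)}  (22 atoms)
F2 = F1 ∪ {clear(b), clear(f)}  (24 atoms)
goal ⊆ F2  ⇒  h_max = 2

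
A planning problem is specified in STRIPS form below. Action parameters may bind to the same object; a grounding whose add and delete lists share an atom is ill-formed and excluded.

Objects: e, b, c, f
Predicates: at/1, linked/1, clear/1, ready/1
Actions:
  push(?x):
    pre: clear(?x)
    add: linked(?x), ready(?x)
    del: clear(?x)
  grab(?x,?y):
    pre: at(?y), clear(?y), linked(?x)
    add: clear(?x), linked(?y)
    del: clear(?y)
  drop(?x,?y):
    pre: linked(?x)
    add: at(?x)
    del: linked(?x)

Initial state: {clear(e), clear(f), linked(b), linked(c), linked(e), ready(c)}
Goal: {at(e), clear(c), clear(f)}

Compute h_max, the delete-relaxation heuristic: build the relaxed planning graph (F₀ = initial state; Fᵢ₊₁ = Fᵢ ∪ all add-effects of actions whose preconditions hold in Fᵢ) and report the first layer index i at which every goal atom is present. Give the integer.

F0 = init (6 atoms)
F1 = F0 ∪ {at(b), at(c), at(e), linked(f), ready(e), ready(f)}  (12 atoms)
F2 = F1 ∪ {at(f), clear(b), clear(c)}  (15 atoms)
goal ⊆ F2  ⇒  h_max = 2

2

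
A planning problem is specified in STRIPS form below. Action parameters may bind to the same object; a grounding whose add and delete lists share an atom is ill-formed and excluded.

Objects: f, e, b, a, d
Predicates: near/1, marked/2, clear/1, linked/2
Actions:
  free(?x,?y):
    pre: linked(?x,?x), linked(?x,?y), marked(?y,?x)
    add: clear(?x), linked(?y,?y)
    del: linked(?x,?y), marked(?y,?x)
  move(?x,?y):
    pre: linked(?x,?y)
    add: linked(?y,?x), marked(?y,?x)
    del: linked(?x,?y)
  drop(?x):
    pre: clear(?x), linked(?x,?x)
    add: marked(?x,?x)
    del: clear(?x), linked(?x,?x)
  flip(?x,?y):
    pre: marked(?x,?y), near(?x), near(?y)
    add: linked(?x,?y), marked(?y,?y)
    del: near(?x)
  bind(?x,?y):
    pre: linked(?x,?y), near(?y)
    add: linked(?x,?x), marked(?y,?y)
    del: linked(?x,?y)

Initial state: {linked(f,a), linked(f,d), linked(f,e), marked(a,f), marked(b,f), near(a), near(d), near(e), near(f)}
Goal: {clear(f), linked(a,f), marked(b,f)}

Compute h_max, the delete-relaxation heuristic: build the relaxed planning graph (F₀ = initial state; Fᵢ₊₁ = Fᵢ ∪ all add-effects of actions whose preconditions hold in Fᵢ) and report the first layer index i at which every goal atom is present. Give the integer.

F0 = init (9 atoms)
F1 = F0 ∪ {linked(a,f), linked(d,f), linked(e,f), linked(f,f), marked(a,a), marked(d,d), marked(d,f), marked(e,e), marked(e,f), marked(f,f)}  (19 atoms)
F2 = F1 ∪ {clear(f), linked(a,a), linked(d,d), linked(e,e), marked(f,a), marked(f,d), marked(f,e)}  (26 atoms)
goal ⊆ F2  ⇒  h_max = 2

2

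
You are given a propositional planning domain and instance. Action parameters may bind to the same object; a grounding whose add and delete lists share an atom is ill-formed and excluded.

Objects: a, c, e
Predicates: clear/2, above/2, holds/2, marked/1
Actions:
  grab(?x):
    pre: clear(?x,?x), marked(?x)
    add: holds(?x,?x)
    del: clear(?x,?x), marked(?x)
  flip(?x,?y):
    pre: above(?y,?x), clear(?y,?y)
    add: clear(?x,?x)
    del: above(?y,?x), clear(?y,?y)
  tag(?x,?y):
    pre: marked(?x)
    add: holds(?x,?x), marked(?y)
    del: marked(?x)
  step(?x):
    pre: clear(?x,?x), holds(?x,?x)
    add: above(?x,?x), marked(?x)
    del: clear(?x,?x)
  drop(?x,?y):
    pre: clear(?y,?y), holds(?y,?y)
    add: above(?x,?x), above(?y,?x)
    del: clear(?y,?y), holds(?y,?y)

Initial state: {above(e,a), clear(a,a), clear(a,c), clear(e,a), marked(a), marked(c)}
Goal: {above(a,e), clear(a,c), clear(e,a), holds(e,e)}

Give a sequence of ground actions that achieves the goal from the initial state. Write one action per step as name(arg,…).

tag(a,e); tag(e,a); drop(e,a)

1. tag(a,e)  →  {above(e,a), clear(a,a), clear(a,c), clear(e,a), holds(a,a), marked(c), marked(e)}
2. tag(e,a)  →  {above(e,a), clear(a,a), clear(a,c), clear(e,a), holds(a,a), holds(e,e), marked(a), marked(c)}
3. drop(e,a)  →  {above(a,e), above(e,a), above(e,e), clear(a,c), clear(e,a), holds(e,e), marked(a), marked(c)}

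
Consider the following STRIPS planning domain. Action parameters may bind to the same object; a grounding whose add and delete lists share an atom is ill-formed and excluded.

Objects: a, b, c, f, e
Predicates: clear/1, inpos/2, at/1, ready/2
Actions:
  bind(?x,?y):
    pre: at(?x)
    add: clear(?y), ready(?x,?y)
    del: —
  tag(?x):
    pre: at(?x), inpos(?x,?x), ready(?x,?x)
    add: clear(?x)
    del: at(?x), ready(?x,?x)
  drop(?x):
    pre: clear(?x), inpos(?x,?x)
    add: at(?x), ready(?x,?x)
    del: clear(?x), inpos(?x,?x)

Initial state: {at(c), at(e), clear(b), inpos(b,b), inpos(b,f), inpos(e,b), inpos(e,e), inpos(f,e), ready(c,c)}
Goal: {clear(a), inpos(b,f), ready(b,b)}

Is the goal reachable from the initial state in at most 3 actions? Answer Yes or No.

1. bind(c,a)  →  {at(c), at(e), clear(a), clear(b), inpos(b,b), inpos(b,f), inpos(e,b), inpos(e,e), inpos(f,e), ready(c,a), ready(c,c)}
2. drop(b)  →  {at(b), at(c), at(e), clear(a), inpos(b,f), inpos(e,b), inpos(e,e), inpos(f,e), ready(b,b), ready(c,a), ready(c,c)}
optimal plan length = 2; 2 ≤ 3

Yes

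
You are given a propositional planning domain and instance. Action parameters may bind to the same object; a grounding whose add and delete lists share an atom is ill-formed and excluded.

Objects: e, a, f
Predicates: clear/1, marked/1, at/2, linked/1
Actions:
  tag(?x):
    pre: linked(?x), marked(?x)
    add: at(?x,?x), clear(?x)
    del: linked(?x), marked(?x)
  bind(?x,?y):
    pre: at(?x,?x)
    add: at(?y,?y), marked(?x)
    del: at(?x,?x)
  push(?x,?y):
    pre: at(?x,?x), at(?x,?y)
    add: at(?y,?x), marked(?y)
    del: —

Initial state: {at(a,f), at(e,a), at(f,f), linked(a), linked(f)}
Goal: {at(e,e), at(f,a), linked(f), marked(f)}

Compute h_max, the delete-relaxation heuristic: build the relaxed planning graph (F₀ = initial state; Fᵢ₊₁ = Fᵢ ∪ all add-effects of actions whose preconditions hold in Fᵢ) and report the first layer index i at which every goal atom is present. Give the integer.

F0 = init (5 atoms)
F1 = F0 ∪ {at(a,a), at(e,e), marked(f)}  (8 atoms)
F2 = F1 ∪ {at(a,e), at(f,a), clear(f), marked(a), marked(e)}  (13 atoms)
goal ⊆ F2  ⇒  h_max = 2

2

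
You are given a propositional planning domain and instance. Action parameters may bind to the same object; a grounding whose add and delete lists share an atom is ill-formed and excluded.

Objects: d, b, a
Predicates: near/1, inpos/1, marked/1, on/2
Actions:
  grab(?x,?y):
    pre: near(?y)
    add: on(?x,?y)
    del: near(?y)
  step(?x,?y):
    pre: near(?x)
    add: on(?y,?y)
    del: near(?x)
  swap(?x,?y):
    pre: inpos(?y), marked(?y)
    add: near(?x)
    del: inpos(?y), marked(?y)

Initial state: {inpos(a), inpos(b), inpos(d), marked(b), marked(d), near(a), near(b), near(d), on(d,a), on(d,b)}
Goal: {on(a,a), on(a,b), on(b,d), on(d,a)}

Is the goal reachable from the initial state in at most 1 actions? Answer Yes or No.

No

1. grab(b,d)  →  {inpos(a), inpos(b), inpos(d), marked(b), marked(d), near(a), near(b), on(b,d), on(d,a), on(d,b)}
2. grab(a,b)  →  {inpos(a), inpos(b), inpos(d), marked(b), marked(d), near(a), on(a,b), on(b,d), on(d,a), on(d,b)}
3. grab(a,a)  →  {inpos(a), inpos(b), inpos(d), marked(b), marked(d), on(a,a), on(a,b), on(b,d), on(d,a), on(d,b)}
optimal plan length = 3; 3 > 1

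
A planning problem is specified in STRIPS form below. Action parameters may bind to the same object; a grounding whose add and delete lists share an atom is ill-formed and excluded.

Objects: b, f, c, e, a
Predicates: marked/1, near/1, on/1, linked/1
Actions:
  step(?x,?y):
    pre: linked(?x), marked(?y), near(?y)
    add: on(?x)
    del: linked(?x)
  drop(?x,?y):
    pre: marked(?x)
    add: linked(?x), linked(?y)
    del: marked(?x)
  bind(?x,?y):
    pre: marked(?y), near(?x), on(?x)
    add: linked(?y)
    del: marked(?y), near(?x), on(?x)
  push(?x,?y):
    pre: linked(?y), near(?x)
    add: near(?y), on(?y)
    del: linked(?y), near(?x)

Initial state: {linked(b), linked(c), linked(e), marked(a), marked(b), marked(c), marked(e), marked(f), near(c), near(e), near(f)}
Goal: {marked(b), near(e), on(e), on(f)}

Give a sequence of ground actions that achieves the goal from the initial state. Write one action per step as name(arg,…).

step(e,f); drop(f,b); step(f,c)

1. step(e,f)  →  {linked(b), linked(c), marked(a), marked(b), marked(c), marked(e), marked(f), near(c), near(e), near(f), on(e)}
2. drop(f,b)  →  {linked(b), linked(c), linked(f), marked(a), marked(b), marked(c), marked(e), near(c), near(e), near(f), on(e)}
3. step(f,c)  →  {linked(b), linked(c), marked(a), marked(b), marked(c), marked(e), near(c), near(e), near(f), on(e), on(f)}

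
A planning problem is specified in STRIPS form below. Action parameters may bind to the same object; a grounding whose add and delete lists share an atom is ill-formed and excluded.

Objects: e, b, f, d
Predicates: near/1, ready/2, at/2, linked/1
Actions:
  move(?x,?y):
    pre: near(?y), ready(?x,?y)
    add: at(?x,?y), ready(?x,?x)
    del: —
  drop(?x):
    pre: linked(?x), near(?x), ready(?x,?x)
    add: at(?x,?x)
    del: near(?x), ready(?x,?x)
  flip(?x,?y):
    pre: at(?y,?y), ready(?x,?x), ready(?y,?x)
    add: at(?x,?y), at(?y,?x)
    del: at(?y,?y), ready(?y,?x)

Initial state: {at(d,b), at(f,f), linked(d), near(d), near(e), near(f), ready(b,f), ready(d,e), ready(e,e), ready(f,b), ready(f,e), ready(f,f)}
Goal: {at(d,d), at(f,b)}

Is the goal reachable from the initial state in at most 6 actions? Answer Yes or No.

1. move(b,f)  →  {at(b,f), at(d,b), at(f,f), linked(d), near(d), near(e), near(f), ready(b,b), ready(b,f), ready(d,e), ready(e,e), ready(f,b), ready(f,e), ready(f,f)}
2. move(d,e)  →  {at(b,f), at(d,b), at(d,e), at(f,f), linked(d), near(d), near(e), near(f), ready(b,b), ready(b,f), ready(d,d), ready(d,e), ready(e,e), ready(f,b), ready(f,e), ready(f,f)}
3. move(d,d)  →  {at(b,f), at(d,b), at(d,d), at(d,e), at(f,f), linked(d), near(d), near(e), near(f), ready(b,b), ready(b,f), ready(d,d), ready(d,e), ready(e,e), ready(f,b), ready(f,e), ready(f,f)}
4. flip(b,f)  →  {at(b,f), at(d,b), at(d,d), at(d,e), at(f,b), linked(d), near(d), near(e), near(f), ready(b,b), ready(b,f), ready(d,d), ready(d,e), ready(e,e), ready(f,e), ready(f,f)}
optimal plan length = 4; 4 ≤ 6

Yes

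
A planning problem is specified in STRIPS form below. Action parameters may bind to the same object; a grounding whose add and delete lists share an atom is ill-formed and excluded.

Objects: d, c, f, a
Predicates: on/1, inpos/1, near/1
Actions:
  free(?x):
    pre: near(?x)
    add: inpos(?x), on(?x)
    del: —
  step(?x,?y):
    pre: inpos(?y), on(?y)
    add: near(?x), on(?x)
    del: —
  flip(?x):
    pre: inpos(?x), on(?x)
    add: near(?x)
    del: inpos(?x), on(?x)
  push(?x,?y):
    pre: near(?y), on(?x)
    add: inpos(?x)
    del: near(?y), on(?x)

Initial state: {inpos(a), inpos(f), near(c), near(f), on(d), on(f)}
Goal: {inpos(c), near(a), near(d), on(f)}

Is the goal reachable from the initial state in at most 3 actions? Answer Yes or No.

1. free(c)  →  {inpos(a), inpos(c), inpos(f), near(c), near(f), on(c), on(d), on(f)}
2. step(d,c)  →  {inpos(a), inpos(c), inpos(f), near(c), near(d), near(f), on(c), on(d), on(f)}
3. step(a,c)  →  {inpos(a), inpos(c), inpos(f), near(a), near(c), near(d), near(f), on(a), on(c), on(d), on(f)}
optimal plan length = 3; 3 ≤ 3

Yes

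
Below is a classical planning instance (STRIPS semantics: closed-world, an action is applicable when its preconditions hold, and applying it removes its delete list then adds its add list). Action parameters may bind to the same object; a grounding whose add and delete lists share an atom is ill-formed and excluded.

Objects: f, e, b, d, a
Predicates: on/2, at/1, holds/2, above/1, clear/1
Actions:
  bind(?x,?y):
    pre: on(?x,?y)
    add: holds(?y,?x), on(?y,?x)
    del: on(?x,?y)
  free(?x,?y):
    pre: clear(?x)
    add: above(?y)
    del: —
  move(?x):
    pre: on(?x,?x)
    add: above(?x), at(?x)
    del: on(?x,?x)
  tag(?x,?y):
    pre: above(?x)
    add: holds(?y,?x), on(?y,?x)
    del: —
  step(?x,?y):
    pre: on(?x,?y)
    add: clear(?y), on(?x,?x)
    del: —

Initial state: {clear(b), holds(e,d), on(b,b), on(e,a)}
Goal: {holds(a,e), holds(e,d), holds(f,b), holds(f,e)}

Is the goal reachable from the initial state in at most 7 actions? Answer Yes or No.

1. bind(e,a)  →  {clear(b), holds(a,e), holds(e,d), on(a,e), on(b,b)}
2. free(b,e)  →  {above(e), clear(b), holds(a,e), holds(e,d), on(a,e), on(b,b)}
3. free(b,b)  →  {above(b), above(e), clear(b), holds(a,e), holds(e,d), on(a,e), on(b,b)}
4. tag(e,f)  →  {above(b), above(e), clear(b), holds(a,e), holds(e,d), holds(f,e), on(a,e), on(b,b), on(f,e)}
5. tag(b,f)  →  {above(b), above(e), clear(b), holds(a,e), holds(e,d), holds(f,b), holds(f,e), on(a,e), on(b,b), on(f,b), on(f,e)}
optimal plan length = 5; 5 ≤ 7

Yes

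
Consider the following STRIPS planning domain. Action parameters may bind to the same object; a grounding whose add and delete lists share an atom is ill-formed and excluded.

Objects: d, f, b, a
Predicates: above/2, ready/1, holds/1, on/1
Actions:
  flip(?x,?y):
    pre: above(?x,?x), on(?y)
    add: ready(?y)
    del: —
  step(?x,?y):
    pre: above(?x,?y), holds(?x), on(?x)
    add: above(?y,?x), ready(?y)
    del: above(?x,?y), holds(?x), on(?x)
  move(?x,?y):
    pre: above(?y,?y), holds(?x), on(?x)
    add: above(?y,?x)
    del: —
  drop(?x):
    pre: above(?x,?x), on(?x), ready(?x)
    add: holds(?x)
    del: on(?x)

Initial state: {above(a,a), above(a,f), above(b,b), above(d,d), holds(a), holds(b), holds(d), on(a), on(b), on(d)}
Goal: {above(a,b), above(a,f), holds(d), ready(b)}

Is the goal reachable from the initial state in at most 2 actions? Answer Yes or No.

Yes

1. flip(d,b)  →  {above(a,a), above(a,f), above(b,b), above(d,d), holds(a), holds(b), holds(d), on(a), on(b), on(d), ready(b)}
2. move(b,a)  →  {above(a,a), above(a,b), above(a,f), above(b,b), above(d,d), holds(a), holds(b), holds(d), on(a), on(b), on(d), ready(b)}
optimal plan length = 2; 2 ≤ 2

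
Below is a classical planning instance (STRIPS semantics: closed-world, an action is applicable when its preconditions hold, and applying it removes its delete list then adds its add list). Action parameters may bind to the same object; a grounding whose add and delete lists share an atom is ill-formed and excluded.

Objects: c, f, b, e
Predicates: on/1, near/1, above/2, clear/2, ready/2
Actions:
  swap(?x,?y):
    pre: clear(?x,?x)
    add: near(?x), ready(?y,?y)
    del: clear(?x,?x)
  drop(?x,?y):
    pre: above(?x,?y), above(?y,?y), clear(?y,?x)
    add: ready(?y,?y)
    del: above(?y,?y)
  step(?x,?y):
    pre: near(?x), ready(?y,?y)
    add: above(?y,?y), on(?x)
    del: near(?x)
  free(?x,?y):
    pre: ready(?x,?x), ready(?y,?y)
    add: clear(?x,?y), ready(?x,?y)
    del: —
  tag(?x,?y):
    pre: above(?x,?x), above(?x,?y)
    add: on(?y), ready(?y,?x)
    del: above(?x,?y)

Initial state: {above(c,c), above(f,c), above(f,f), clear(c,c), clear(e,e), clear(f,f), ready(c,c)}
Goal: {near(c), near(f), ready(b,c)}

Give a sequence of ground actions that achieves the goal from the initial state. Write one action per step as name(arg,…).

swap(c,c); swap(f,b); free(b,c)

1. swap(c,c)  →  {above(c,c), above(f,c), above(f,f), clear(e,e), clear(f,f), near(c), ready(c,c)}
2. swap(f,b)  →  {above(c,c), above(f,c), above(f,f), clear(e,e), near(c), near(f), ready(b,b), ready(c,c)}
3. free(b,c)  →  {above(c,c), above(f,c), above(f,f), clear(b,c), clear(e,e), near(c), near(f), ready(b,b), ready(b,c), ready(c,c)}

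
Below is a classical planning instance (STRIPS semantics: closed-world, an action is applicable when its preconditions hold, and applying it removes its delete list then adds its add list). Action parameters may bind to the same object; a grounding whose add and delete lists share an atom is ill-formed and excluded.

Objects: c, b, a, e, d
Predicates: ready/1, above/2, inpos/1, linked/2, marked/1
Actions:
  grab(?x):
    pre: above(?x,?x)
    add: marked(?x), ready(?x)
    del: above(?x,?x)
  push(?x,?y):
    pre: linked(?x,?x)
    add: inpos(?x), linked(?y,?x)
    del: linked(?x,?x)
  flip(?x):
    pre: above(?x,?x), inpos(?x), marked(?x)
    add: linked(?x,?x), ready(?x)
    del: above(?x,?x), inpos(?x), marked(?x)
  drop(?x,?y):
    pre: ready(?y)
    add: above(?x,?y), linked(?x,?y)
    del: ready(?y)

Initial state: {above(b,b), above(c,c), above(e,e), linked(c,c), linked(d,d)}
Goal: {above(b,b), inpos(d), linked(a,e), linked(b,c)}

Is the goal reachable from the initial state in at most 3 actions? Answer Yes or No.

1. grab(e)  →  {above(b,b), above(c,c), linked(c,c), linked(d,d), marked(e), ready(e)}
2. push(c,b)  →  {above(b,b), above(c,c), inpos(c), linked(b,c), linked(d,d), marked(e), ready(e)}
3. push(d,c)  →  {above(b,b), above(c,c), inpos(c), inpos(d), linked(b,c), linked(c,d), marked(e), ready(e)}
4. drop(a,e)  →  {above(a,e), above(b,b), above(c,c), inpos(c), inpos(d), linked(a,e), linked(b,c), linked(c,d), marked(e)}
optimal plan length = 4; 4 > 3

No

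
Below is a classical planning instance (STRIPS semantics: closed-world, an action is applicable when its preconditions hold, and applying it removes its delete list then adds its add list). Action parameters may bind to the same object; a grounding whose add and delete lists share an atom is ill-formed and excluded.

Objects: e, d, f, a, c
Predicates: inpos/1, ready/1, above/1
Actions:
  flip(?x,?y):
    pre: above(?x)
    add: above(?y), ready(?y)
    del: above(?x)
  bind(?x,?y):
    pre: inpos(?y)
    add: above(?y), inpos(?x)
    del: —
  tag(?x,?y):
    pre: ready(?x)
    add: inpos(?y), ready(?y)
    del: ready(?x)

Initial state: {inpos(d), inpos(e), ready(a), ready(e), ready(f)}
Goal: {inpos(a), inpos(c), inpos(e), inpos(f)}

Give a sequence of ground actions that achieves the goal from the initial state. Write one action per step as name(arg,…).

1. bind(f,e)  →  {above(e), inpos(d), inpos(e), inpos(f), ready(a), ready(e), ready(f)}
2. bind(a,e)  →  {above(e), inpos(a), inpos(d), inpos(e), inpos(f), ready(a), ready(e), ready(f)}
3. bind(c,e)  →  {above(e), inpos(a), inpos(c), inpos(d), inpos(e), inpos(f), ready(a), ready(e), ready(f)}

bind(f,e); bind(a,e); bind(c,e)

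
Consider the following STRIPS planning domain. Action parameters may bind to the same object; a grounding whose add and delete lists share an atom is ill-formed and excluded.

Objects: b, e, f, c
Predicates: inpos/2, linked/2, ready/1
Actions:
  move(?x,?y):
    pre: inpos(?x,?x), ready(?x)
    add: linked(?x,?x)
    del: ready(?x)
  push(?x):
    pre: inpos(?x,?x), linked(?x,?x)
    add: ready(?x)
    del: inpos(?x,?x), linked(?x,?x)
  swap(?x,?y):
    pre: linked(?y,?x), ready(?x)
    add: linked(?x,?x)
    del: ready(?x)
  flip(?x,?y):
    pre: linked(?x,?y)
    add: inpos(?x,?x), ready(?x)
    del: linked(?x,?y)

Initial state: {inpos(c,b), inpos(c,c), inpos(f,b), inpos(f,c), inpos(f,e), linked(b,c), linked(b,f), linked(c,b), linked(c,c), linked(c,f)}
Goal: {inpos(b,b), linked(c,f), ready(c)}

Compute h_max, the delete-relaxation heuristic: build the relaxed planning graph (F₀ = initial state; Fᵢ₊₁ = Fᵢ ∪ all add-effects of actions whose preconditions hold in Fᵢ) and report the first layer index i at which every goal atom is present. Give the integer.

F0 = init (10 atoms)
F1 = F0 ∪ {inpos(b,b), ready(b), ready(c)}  (13 atoms)
goal ⊆ F1  ⇒  h_max = 1

1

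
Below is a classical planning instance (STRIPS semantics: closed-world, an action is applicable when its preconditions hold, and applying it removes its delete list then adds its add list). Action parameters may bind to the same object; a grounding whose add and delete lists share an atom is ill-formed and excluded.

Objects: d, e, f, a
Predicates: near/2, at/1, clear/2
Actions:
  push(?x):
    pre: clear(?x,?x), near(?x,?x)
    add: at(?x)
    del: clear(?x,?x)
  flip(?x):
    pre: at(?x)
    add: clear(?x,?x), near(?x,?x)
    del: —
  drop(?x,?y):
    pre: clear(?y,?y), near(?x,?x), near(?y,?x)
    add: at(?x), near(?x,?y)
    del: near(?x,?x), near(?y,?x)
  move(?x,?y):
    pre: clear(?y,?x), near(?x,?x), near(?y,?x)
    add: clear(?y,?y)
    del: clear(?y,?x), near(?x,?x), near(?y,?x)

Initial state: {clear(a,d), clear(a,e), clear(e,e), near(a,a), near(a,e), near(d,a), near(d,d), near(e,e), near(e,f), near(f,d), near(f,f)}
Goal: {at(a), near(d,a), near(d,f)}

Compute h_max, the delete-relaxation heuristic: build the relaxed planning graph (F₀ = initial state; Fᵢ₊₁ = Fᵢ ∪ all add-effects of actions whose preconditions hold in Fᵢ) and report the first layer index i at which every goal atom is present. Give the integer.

F0 = init (11 atoms)
F1 = F0 ∪ {at(e), at(f), clear(a,a), near(f,e)}  (15 atoms)
F2 = F1 ∪ {at(a), clear(f,f), near(e,a)}  (18 atoms)
F3 = F2 ∪ {at(d), near(d,f)}  (20 atoms)
goal ⊆ F3  ⇒  h_max = 3

3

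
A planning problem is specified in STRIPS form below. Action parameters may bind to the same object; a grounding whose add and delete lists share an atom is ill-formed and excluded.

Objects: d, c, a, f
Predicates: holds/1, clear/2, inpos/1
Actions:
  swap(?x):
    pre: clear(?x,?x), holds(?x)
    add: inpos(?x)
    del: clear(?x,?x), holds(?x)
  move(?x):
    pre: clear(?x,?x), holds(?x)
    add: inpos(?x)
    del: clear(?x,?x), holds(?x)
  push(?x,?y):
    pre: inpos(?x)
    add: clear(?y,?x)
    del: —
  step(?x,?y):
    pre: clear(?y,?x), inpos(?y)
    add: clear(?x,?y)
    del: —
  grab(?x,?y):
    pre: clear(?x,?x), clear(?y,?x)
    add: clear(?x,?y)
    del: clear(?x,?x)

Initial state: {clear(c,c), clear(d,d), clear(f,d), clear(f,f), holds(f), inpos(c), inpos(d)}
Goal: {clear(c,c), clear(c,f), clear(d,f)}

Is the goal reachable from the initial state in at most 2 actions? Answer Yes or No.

1. swap(f)  →  {clear(c,c), clear(d,d), clear(f,d), inpos(c), inpos(d), inpos(f)}
2. push(f,d)  →  {clear(c,c), clear(d,d), clear(d,f), clear(f,d), inpos(c), inpos(d), inpos(f)}
3. push(f,c)  →  {clear(c,c), clear(c,f), clear(d,d), clear(d,f), clear(f,d), inpos(c), inpos(d), inpos(f)}
optimal plan length = 3; 3 > 2

No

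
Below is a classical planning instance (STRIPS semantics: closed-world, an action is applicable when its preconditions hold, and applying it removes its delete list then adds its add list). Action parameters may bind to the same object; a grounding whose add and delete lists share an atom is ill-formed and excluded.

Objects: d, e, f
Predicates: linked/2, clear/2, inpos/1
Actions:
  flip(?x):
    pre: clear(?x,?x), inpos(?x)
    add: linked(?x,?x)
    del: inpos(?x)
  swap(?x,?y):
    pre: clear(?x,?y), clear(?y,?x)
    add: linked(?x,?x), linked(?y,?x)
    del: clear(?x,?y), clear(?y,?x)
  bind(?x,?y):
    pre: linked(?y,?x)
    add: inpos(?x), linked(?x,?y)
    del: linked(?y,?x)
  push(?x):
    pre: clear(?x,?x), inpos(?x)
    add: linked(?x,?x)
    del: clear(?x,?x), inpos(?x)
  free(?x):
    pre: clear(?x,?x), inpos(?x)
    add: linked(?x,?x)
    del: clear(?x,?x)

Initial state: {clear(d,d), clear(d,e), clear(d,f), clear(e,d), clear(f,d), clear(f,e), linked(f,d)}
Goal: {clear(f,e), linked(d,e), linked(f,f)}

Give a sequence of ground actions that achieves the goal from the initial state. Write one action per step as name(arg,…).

swap(e,d); swap(f,d)

1. swap(e,d)  →  {clear(d,d), clear(d,f), clear(f,d), clear(f,e), linked(d,e), linked(e,e), linked(f,d)}
2. swap(f,d)  →  {clear(d,d), clear(f,e), linked(d,e), linked(d,f), linked(e,e), linked(f,d), linked(f,f)}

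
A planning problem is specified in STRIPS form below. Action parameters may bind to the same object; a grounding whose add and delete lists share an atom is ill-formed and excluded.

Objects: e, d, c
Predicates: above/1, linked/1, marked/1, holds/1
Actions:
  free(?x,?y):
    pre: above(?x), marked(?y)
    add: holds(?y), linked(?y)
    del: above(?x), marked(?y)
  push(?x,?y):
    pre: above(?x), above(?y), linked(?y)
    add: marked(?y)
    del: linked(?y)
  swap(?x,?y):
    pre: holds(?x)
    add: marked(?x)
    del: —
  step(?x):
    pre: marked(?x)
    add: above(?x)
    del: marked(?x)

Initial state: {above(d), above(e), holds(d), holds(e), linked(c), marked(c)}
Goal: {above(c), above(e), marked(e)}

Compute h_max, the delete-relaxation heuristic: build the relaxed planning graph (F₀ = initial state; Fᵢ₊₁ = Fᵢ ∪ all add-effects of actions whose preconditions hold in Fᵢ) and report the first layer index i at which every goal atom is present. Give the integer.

1

F0 = init (6 atoms)
F1 = F0 ∪ {above(c), holds(c), marked(d), marked(e)}  (10 atoms)
goal ⊆ F1  ⇒  h_max = 1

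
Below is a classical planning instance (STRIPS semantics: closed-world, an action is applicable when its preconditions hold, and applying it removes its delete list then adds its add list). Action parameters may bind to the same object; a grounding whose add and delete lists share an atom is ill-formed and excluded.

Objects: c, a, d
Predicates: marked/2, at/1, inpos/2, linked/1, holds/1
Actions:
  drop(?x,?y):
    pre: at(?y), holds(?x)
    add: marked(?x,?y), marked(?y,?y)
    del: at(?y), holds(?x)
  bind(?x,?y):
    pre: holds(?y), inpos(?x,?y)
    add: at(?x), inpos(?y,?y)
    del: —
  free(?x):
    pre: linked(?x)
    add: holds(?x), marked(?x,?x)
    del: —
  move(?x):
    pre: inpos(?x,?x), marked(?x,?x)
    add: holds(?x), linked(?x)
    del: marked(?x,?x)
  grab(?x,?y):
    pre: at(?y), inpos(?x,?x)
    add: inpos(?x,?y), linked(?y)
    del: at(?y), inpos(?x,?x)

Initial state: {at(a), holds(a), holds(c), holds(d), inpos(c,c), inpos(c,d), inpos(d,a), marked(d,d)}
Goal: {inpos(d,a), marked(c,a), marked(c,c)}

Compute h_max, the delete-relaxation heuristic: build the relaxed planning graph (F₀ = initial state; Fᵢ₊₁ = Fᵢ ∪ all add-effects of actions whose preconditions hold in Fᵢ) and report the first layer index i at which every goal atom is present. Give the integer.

2

F0 = init (8 atoms)
F1 = F0 ∪ {at(c), at(d), inpos(a,a), inpos(c,a), inpos(d,d), linked(a), marked(a,a), marked(c,a), marked(d,a)}  (17 atoms)
F2 = F1 ∪ {inpos(a,c), inpos(a,d), inpos(d,c), linked(c), linked(d), marked(a,c), marked(a,d), marked(c,c), marked(c,d), marked(d,c)}  (27 atoms)
goal ⊆ F2  ⇒  h_max = 2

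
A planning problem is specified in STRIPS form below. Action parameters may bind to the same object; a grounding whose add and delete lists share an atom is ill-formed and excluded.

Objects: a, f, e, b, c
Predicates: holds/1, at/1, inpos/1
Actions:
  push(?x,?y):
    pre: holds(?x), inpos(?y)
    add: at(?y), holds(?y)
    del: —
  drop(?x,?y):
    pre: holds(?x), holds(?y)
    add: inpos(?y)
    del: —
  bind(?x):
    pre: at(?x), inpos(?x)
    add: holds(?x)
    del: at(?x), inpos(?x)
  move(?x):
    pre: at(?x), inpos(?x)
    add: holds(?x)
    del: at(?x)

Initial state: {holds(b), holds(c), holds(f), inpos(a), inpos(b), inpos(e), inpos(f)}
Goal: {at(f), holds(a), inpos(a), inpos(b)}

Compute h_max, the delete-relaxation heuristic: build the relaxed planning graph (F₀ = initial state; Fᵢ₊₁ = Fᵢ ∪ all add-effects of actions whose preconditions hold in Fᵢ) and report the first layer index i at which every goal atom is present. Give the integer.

F0 = init (7 atoms)
F1 = F0 ∪ {at(a), at(b), at(e), at(f), holds(a), holds(e), inpos(c)}  (14 atoms)
goal ⊆ F1  ⇒  h_max = 1

1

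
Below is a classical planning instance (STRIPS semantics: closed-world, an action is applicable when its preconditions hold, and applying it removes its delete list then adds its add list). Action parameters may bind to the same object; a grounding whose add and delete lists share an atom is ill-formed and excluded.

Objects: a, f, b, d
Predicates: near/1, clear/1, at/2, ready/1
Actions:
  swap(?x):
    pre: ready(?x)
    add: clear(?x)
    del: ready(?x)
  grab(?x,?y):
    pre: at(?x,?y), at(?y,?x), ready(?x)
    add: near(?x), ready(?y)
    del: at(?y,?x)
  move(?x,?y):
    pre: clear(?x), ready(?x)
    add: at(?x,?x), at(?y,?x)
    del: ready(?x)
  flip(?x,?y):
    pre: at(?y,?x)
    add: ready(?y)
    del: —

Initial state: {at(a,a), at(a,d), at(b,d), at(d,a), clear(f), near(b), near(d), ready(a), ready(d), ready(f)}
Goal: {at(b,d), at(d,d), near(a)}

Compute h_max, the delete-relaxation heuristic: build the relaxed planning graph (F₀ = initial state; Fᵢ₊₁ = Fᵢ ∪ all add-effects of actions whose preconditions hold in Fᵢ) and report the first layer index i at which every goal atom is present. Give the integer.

2

F0 = init (10 atoms)
F1 = F0 ∪ {at(a,f), at(b,f), at(d,f), at(f,f), clear(a), clear(d), near(a), ready(b)}  (18 atoms)
F2 = F1 ∪ {at(b,a), at(d,d), at(f,a), at(f,d), clear(b), near(f)}  (24 atoms)
goal ⊆ F2  ⇒  h_max = 2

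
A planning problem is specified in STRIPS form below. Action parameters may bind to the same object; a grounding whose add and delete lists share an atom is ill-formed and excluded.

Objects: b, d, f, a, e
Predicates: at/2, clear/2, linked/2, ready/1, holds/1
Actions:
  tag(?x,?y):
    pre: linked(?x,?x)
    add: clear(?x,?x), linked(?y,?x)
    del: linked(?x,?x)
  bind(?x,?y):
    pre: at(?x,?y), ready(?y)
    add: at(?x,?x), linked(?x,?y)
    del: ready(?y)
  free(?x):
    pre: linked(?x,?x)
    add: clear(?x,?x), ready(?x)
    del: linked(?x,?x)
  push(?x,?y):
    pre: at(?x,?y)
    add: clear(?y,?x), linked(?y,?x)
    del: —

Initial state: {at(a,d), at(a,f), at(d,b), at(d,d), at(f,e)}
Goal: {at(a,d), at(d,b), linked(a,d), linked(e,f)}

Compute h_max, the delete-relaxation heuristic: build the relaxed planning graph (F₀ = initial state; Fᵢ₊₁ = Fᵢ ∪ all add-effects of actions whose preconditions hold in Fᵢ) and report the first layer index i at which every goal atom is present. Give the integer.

2

F0 = init (5 atoms)
F1 = F0 ∪ {clear(b,d), clear(d,a), clear(d,d), clear(e,f), clear(f,a), linked(b,d), linked(d,a), linked(d,d), linked(e,f), linked(f,a)}  (15 atoms)
F2 = F1 ∪ {linked(a,d), linked(e,d), linked(f,d), ready(d)}  (19 atoms)
goal ⊆ F2  ⇒  h_max = 2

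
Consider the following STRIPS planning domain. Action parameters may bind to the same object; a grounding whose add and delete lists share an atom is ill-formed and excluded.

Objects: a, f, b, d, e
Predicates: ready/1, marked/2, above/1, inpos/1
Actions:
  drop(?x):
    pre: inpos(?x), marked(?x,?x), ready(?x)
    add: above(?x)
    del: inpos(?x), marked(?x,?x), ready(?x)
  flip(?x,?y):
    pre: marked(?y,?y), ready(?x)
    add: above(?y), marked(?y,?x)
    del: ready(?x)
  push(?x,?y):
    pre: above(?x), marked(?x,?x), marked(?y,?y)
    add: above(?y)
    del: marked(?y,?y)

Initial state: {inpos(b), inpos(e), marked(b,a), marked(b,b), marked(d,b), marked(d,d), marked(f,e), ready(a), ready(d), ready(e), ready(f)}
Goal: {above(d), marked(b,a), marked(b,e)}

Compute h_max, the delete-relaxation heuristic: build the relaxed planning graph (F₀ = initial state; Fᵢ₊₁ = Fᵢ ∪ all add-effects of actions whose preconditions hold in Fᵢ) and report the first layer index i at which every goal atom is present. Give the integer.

1

F0 = init (11 atoms)
F1 = F0 ∪ {above(b), above(d), marked(b,d), marked(b,e), marked(b,f), marked(d,a), marked(d,e), marked(d,f)}  (19 atoms)
goal ⊆ F1  ⇒  h_max = 1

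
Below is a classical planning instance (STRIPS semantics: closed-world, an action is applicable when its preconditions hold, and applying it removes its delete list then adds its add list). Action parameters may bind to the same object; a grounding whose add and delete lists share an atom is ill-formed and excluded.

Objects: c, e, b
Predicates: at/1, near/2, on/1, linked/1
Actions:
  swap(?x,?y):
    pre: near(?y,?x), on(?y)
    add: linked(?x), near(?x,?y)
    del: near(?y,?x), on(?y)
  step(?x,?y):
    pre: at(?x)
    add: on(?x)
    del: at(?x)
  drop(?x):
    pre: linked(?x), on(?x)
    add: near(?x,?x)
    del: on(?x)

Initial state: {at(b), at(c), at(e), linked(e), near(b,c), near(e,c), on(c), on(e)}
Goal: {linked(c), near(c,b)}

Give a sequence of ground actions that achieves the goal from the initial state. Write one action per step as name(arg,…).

step(b,c); swap(c,b)

1. step(b,c)  →  {at(c), at(e), linked(e), near(b,c), near(e,c), on(b), on(c), on(e)}
2. swap(c,b)  →  {at(c), at(e), linked(c), linked(e), near(c,b), near(e,c), on(c), on(e)}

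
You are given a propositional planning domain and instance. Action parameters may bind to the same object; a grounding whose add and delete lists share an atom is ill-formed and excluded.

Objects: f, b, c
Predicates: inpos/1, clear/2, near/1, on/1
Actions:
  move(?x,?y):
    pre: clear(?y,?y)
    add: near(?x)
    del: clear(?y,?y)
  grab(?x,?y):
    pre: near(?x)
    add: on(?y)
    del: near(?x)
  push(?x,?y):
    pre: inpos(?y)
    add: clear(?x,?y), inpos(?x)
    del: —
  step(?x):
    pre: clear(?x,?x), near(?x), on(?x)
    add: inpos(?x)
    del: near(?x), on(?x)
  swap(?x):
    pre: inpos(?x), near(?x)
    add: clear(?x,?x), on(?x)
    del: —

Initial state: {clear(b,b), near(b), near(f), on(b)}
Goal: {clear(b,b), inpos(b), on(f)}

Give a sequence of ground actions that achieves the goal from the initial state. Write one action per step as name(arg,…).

grab(f,f); step(b)

1. grab(f,f)  →  {clear(b,b), near(b), on(b), on(f)}
2. step(b)  →  {clear(b,b), inpos(b), on(f)}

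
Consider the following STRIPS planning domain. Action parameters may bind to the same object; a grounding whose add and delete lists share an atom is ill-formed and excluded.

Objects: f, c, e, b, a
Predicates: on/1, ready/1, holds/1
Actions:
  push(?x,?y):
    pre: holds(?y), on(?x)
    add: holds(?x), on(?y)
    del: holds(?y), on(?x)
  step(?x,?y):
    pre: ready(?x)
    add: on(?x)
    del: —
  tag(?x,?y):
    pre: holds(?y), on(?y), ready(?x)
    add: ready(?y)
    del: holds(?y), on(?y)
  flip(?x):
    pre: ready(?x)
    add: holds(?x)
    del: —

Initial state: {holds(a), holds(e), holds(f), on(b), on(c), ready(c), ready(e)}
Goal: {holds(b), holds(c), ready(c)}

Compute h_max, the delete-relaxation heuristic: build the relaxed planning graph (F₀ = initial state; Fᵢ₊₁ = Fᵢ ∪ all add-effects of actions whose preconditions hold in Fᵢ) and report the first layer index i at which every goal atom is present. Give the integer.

F0 = init (7 atoms)
F1 = F0 ∪ {holds(b), holds(c), on(a), on(e), on(f)}  (12 atoms)
goal ⊆ F1  ⇒  h_max = 1

1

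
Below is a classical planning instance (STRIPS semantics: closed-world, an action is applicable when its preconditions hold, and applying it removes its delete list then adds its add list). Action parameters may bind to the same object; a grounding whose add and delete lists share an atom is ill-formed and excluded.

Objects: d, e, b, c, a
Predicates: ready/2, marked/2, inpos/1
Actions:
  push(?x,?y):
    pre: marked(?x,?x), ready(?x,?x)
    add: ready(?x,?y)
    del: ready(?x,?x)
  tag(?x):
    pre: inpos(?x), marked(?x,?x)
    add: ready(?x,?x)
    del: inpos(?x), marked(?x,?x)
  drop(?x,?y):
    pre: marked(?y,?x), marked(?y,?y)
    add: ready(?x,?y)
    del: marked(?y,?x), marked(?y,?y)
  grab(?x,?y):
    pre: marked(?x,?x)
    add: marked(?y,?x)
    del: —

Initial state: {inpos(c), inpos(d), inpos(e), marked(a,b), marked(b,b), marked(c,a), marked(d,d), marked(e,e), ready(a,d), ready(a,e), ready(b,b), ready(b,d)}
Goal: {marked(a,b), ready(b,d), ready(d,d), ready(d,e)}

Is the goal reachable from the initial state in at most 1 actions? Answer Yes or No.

1. grab(d,e)  →  {inpos(c), inpos(d), inpos(e), marked(a,b), marked(b,b), marked(c,a), marked(d,d), marked(e,d), marked(e,e), ready(a,d), ready(a,e), ready(b,b), ready(b,d)}
2. tag(d)  →  {inpos(c), inpos(e), marked(a,b), marked(b,b), marked(c,a), marked(e,d), marked(e,e), ready(a,d), ready(a,e), ready(b,b), ready(b,d), ready(d,d)}
3. drop(d,e)  →  {inpos(c), inpos(e), marked(a,b), marked(b,b), marked(c,a), ready(a,d), ready(a,e), ready(b,b), ready(b,d), ready(d,d), ready(d,e)}
optimal plan length = 3; 3 > 1

No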